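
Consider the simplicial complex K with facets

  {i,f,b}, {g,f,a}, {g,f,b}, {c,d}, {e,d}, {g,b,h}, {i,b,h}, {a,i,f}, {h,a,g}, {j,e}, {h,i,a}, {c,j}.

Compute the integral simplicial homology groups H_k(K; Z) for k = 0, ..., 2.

H_0 ≅ Z^2,  H_1 ≅ Z,  H_2 ≅ Z.

Take the total order a < b < c < d < e < f < g < h < i < j on the vertex set. Then K (dimension 2) consists of the simplices:

  0-simplices (10): a, b, c, d, e, f, g, h, i, j
  1-simplices (16): af, ag, ah, ai, bf, bg, bh, bi, cd, cj, de, ej, fg, fi, gh, hi
  2-simplices (8): afg, afi, agh, ahi, bfg, bfi, bgh, bhi

so the chain groups are C_0 ≅ Z^10, C_1 ≅ Z^16, C_2 ≅ Z^8.

∂_1: C_1 → C_0 is given by ∂[p,q] = [q] − [p].
As a 10×16 matrix over Z this has rank 8, with invariant factors (1,1,1,1,1,1,1,1).

Boundary ∂_2: C_2 → C_1 maps a triangle to the signed sum of its edges. For instance
  ∂afg = fg − ag + af,
  ∂bgh = gh − bh + bg.
The resulting 16×8 matrix has rank 7, and its Smith normal form has invariant factors (1,1,1,1,1,1,1).

Computing H_k = (kernel of ∂_k) / (image of ∂_{k+1}):

  H_0: rank C_0 − rank ∂_1 = 10 − 8 = 2, and the invariant factors of ∂_1 are all 1, so H_0 ≅ Z^2.
  H_1: rank ker ∂_1 − rank ∂_2 = (16 − 8) − 7 = 1, and the invariant factors of ∂_2 are all 1, so H_1 ≅ Z.
  H_2: rank ker ∂_2 − rank ∂_3 = (8 − 7) − 0 = 1, and there is no ∂_3, so H_2 ≅ Z.

As a check, the Euler characteristic is 10 − 16 + 8 = 2, which agrees with 2 − 1 + 1 = 2.
(K is a triangulation of the disjoint union of the circle S^1 and the 2-sphere S^2.)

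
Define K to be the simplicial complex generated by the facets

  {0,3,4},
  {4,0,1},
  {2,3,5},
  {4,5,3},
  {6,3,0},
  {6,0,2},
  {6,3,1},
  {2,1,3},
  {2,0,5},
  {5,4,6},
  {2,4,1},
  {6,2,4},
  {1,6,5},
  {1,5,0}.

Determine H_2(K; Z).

Order the vertices as 0 < 1 < 2 < 3 < 4 < 5 < 6. Listing each simplex with vertices in this order, K has dimension 2 with simplices:

  0-simplices (7): [0], [1], [2], [3], [4], [5], [6]
  1-simplices (21): [0,1], [0,2], [0,3], [0,4], [0,5], [0,6], [1,2], [1,3], [1,4], [1,5], [1,6], [2,3], [2,4], [2,5], [2,6], [3,4], [3,5], [3,6], [4,5], [4,6], [5,6]
  2-simplices (14): [0,1,4], [0,1,5], [0,2,5], [0,2,6], [0,3,4], [0,3,6], [1,2,3], [1,2,4], [1,3,6], [1,5,6], [2,3,5], [2,4,6], [3,4,5], [4,5,6]

so the chain groups are C_0 ≅ Z^7, C_1 ≅ Z^21, C_2 ≅ Z^14.

Boundary ∂_1: C_1 → C_0 is given by ∂[p,q] = [q] − [p]. For instance
  ∂[1,5] = [5] − [1].
This gives a 7×21 integer matrix of rank 6; reducing to Smith normal form yields diagonal entries (1,1,1,1,1,1).

Boundary ∂_2: C_2 → C_1 maps a triangle to the signed sum of its edges. For instance
  ∂[1,2,3] = [2,3] − [1,3] + [1,2],
  ∂[1,2,4] = [2,4] − [1,4] + [1,2].
This gives a 21×14 integer matrix of rank 13; reducing to Smith normal form yields diagonal entries (1,1,1,1,1,1,1,1,1,1,1,1,1).

Computing H_k = (kernel of ∂_k) / (image of ∂_{k+1}):

  H_2: rank ker ∂_2 − rank ∂_3 = (14 − 13) − 0 = 1, and there is no ∂_3, so H_2 = Z.

H_2 ≅ Z.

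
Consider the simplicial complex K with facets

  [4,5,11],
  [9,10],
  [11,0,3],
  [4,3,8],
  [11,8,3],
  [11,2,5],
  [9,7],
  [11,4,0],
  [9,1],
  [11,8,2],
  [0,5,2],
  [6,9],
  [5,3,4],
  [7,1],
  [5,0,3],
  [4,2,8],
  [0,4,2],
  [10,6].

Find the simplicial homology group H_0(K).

H_0 = Z^2.

Order the vertices as 0 < 1 < 2 < 3 < 4 < 5 < 6 < 7 < 8 < 9 < 10 < 11. Listing each simplex with vertices in this order, K has dimension 2 with simplices:

  0-simplices (12): [0], [1], [2], [3], [4], [5], [6], [7], [8], [9], [10], [11]
  1-simplices (24): (24 of them)
  2-simplices (12): [0,2,4], [0,2,5], [0,3,5], [0,3,11], [0,4,11], [2,4,8], [2,5,11], [2,8,11], [3,4,5], [3,4,8], [3,8,11], [4,5,11]

Hence C_0 ≅ Z^12, C_1 ≅ Z^24, C_2 ≅ Z^12.

The boundary map ∂_1: C_1 → C_0 maps an edge to its endpoints' difference, ∂[p,q] = q − p. For instance
  ∂[0,11] = [11] − [0].
As a 12×24 matrix over Z this has rank 10, with invariant factors (1,1,1,1,1,1,1,1,1,1).

Boundary ∂_2: C_2 → C_1 sends each 2-simplex [p,q,r] to [q,r] − [p,r] + [p,q]. For instance
  ∂[2,4,8] = [4,8] − [2,8] + [2,4],
  ∂[3,4,5] = [4,5] − [3,5] + [3,4].
As a 24×12 matrix over Z this has rank 12, with invariant factors (1,1,1,1,1,1,1,1,1,1,1,2).

Computing H_k = (kernel of ∂_k) / (image of ∂_{k+1}):

  H_0: rank C_0 − rank ∂_1 = 12 − 10 = 2, and the invariant factors of ∂_1 are all 1, so H_0 = Z^2.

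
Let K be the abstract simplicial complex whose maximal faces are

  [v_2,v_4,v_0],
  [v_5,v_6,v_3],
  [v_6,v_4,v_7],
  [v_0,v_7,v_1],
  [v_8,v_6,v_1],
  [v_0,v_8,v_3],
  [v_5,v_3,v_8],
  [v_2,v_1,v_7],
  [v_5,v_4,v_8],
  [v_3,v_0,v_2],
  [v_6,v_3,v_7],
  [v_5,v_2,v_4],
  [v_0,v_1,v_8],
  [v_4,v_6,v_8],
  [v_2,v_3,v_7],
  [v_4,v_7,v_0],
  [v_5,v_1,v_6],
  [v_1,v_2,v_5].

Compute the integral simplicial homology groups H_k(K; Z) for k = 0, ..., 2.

Fix the vertex order v_0 < v_1 < v_2 < v_3 < v_4 < v_5 < v_6 < v_7 < v_8 and write every simplex with vertices in increasing order. Then dim K = 2 and the simplices of K are:

  0-simplices (9): [v_0], [v_1], [v_2], [v_3], [v_4], [v_5], [v_6], [v_7], [v_8]
  1-simplices (27): (27 of them)
  2-simplices (18): (18 of them)

giving chain groups C_0 ≅ Z^9, C_1 ≅ Z^27, C_2 ≅ Z^18.

The boundary map ∂_1: C_1 → C_0 sends each edge [p,q] (with p < q) to q − p.
As a 9×27 matrix over Z this has rank 8, with invariant factors (1,1,1,1,1,1,1,1).

∂_2: C_2 → C_1 sends each 2-simplex [p,q,r] to [q,r] − [p,r] + [p,q]. For instance
  ∂[v_2,v_4,v_5] = [v_4,v_5] − [v_2,v_5] + [v_2,v_4],
  ∂[v_3,v_5,v_8] = [v_5,v_8] − [v_3,v_8] + [v_3,v_5].
The 27×18 boundary matrix has rank 18 and Smith normal form diag(1,1,1,1,1,1,1,1,1,1,1,1,1,1,1,1,1,2).

Computing H_k = (kernel of ∂_k) / (image of ∂_{k+1}):

  H_0: rank C_0 − rank ∂_1 = 9 − 8 = 1, and the invariant factors of ∂_1 are all 1, so H_0 = Z.
  H_1: rank ker ∂_1 − rank ∂_2 = (27 − 8) − 18 = 1, and ∂_2 has invariant factor 2 > 1, so H_1 = Z ⊕ Z/2Z.
  H_2: rank ker ∂_2 − rank ∂_3 = (18 − 18) − 0 = 0, and there is no ∂_3, so H_2 = 0.

H_0 ≅ Z,  H_1 ≅ Z ⊕ Z/2Z,  H_2 = 0.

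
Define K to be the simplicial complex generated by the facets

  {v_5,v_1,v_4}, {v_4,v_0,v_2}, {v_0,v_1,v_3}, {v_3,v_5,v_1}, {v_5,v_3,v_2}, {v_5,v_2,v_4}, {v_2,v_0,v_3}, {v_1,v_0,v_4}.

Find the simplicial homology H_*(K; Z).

H_0 ≅ Z,  H_1 = 0,  H_2 ≅ Z.

We work with the vertex ordering v_0 < v_1 < v_2 < v_3 < v_4 < v_5. The simplices of K, each written with vertices in increasing order, are:

  0-simplices (6): [v_0], [v_1], [v_2], [v_3], [v_4], [v_5]
  1-simplices (12): [v_0,v_1], [v_0,v_2], [v_0,v_3], [v_0,v_4], [v_1,v_3], [v_1,v_4], [v_1,v_5], [v_2,v_3], [v_2,v_4], [v_2,v_5], [v_3,v_5], [v_4,v_5]
  2-simplices (8): [v_0,v_1,v_3], [v_0,v_1,v_4], [v_0,v_2,v_3], [v_0,v_2,v_4], [v_1,v_3,v_5], [v_1,v_4,v_5], [v_2,v_3,v_5], [v_2,v_4,v_5]

so the chain groups are C_0 ≅ Z^6, C_1 ≅ Z^12, C_2 ≅ Z^8.

∂_1: C_1 → C_0 maps an edge to its endpoints' difference, ∂[p,q] = q − p. For instance
  ∂[v_1,v_5] = [v_5] − [v_1].
The resulting 6×12 matrix has rank 5, and its Smith normal form has invariant factors (1,1,1,1,1).

Boundary ∂_2: C_2 → C_1 sends each 2-simplex [p,q,r] to [q,r] − [p,r] + [p,q]. For instance
  ∂[v_2,v_3,v_5] = [v_3,v_5] − [v_2,v_5] + [v_2,v_3],
  ∂[v_2,v_4,v_5] = [v_4,v_5] − [v_2,v_5] + [v_2,v_4].
The 12×8 boundary matrix has rank 7 and Smith normal form diag(1,1,1,1,1,1,1).

Now H_k = ker ∂_k / im ∂_{k+1}, so:

  H_0: rank C_0 − rank ∂_1 = 6 − 5 = 1, and the invariant factors of ∂_1 are all 1, so H_0 ≅ Z.
  H_1: rank ker ∂_1 − rank ∂_2 = (12 − 5) − 7 = 0, and the invariant factors of ∂_2 are all 1, so H_1 ≅ 0.
  H_2: rank ker ∂_2 − rank ∂_3 = (8 − 7) − 0 = 1, and there is no ∂_3, so H_2 ≅ Z.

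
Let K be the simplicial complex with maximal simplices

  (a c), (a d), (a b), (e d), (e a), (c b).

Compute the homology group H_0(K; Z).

H_0 ≅ Z.

K has 5 vertices, 6 edges.
rank ∂_0 = 0, rank ∂_1 = 4 ⇒ b_0 = 5 − 0 − 4 = 1; all invariant factors of ∂_1 are 1 so no torsion. So H_0 = Z.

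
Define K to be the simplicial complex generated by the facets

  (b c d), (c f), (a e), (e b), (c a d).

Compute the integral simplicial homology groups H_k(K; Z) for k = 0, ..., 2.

H_0 = Z,  H_1 = Z,  H_2 = 0.

Order the vertices as a < b < c < d < e < f. Listing each simplex with vertices in this order, K has dimension 2 with simplices:

  0-simplices (6): a, b, c, d, e, f
  1-simplices (8): ac, ad, ae, bc, bd, be, cd, cf
  2-simplices (2): acd, bcd

so the chain groups are C_0 ≅ Z^6, C_1 ≅ Z^8, C_2 ≅ Z^2.

Boundary ∂_1: C_1 → C_0 is given by ∂[p,q] = [q] − [p]. For instance
  ∂bc = c − b.
As a 6×8 matrix over Z this has rank 5, with invariant factors (1,1,1,1,1).

Boundary ∂_2: C_2 → C_1 acts by ∂[p,q,r] = [q,r] − [p,r] + [p,q]. For instance
  ∂acd = cd − ad + ac,
  ∂bcd = cd − bd + bc.
As a 8×2 matrix over Z this has rank 2, with invariant factors (1,1).

Reading off H_k = ker ∂_k / im ∂_{k+1}:

  H_0: rank C_0 − rank ∂_1 = 6 − 5 = 1, and the invariant factors of ∂_1 are all 1, so H_0 ≅ Z.
  H_1: rank ker ∂_1 − rank ∂_2 = (8 − 5) − 2 = 1, and the invariant factors of ∂_2 are all 1, so H_1 ≅ Z.
  H_2: rank ker ∂_2 − rank ∂_3 = (2 − 2) − 0 = 0, and there is no ∂_3, so H_2 ≅ 0.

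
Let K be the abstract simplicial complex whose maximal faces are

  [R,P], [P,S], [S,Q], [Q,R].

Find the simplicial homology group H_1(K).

H_1 ≅ Z.

We work with the vertex ordering P < Q < R < S. The simplices of K, each written with vertices in increasing order, are:

  0-simplices (4): P, Q, R, S
  1-simplices (4): PR, PS, QR, QS

giving chain groups C_0 ≅ Z^4, C_1 ≅ Z^4.

Boundary ∂_1: C_1 → C_0 is given by ∂[p,q] = [q] − [p].
The 4×4 boundary matrix has rank 3 and Smith normal form diag(1,1,1).

Reading off H_k = ker ∂_k / im ∂_{k+1}:

  H_1: rank ker ∂_1 − rank ∂_2 = (4 − 3) − 0 = 1, and there is no ∂_2, so H_1 ≅ Z.

(K is a triangulation of the circle S^1.)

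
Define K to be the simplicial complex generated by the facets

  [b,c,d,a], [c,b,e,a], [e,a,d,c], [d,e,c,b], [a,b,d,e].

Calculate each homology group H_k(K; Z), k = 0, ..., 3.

H_0 ≅ Z,  H_1 = 0,  H_2 = 0,  H_3 ≅ Z.

We work with the vertex ordering a < b < c < d < e. The simplices of K, each written with vertices in increasing order, are:

  0-simplices (5): a, b, c, d, e
  1-simplices (10): ab, ac, ad, ae, bc, bd, be, cd, ce, de
  2-simplices (10): abc, abd, abe, acd, ace, ade, bcd, bce, bde, cde
  3-simplices (5): abcd, abce, abde, acde, bcde

giving chain groups C_0 ≅ Z^5, C_1 ≅ Z^10, C_2 ≅ Z^10, C_3 ≅ Z^5.

∂_1: C_1 → C_0 sends each edge [p,q] (with p < q) to q − p. For instance
  ∂de = e − d.
The resulting 5×10 matrix has rank 4, and its Smith normal form has invariant factors (1,1,1,1).

Boundary ∂_2: C_2 → C_1 sends each 2-simplex [p,q,r] to [q,r] − [p,r] + [p,q]. For instance
  ∂acd = cd − ad + ac,
  ∂abd = bd − ad + ab.
This gives a 10×10 integer matrix of rank 6; reducing to Smith normal form yields diagonal entries (1,1,1,1,1,1).

The boundary map ∂_3: C_3 → C_2 sends each 3-simplex σ to the alternating sum Σ_i (−1)^i (σ with its i-th vertex removed). For instance
  ∂bcde = cde − bde + bce − bcd,
  ∂abce = bce − ace + abe − abc.
As a 10×5 matrix over Z this has rank 4, with invariant factors (1,1,1,1).

Computing H_k = (kernel of ∂_k) / (image of ∂_{k+1}):

  H_0: rank C_0 − rank ∂_1 = 5 − 4 = 1, and the invariant factors of ∂_1 are all 1, so H_0 = Z.
  H_1: rank ker ∂_1 − rank ∂_2 = (10 − 4) − 6 = 0, and the invariant factors of ∂_2 are all 1, so H_1 = 0.
  H_2: rank ker ∂_2 − rank ∂_3 = (10 − 6) − 4 = 0, and the invariant factors of ∂_3 are all 1, so H_2 = 0.
  H_3: rank ker ∂_3 − rank ∂_4 = (5 − 4) − 0 = 1, and there is no ∂_4, so H_3 = Z.

As a check, the Euler characteristic is 5 − 10 + 10 − 5 = 0, which agrees with 1 − 0 + 0 − 1 = 0.
(K is a triangulation of the 3-sphere S^3.)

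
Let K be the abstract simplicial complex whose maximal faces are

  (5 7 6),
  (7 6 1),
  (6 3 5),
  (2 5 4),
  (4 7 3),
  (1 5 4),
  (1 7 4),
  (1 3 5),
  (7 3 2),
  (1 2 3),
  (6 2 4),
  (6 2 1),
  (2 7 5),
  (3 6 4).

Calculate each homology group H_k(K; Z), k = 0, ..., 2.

Take the total order 1 < 2 < 3 < 4 < 5 < 6 < 7 on the vertex set. Then K (dimension 2) consists of the simplices:

  0-simplices (7): [1], [2], [3], [4], [5], [6], [7]
  1-simplices (21): [1,2], [1,3], [1,4], [1,5], [1,6], [1,7], [2,3], [2,4], [2,5], [2,6], [2,7], [3,4], [3,5], [3,6], [3,7], [4,5], [4,6], [4,7], [5,6], [5,7], [6,7]
  2-simplices (14): [1,2,3], [1,2,6], [1,3,5], [1,4,5], [1,4,7], [1,6,7], [2,3,7], [2,4,5], [2,4,6], [2,5,7], [3,4,6], [3,4,7], [3,5,6], [5,6,7]

giving chain groups C_0 ≅ Z^7, C_1 ≅ Z^21, C_2 ≅ Z^14.

The boundary map ∂_1: C_1 → C_0 sends each edge [p,q] (with p < q) to q − p.
The 7×21 boundary matrix has rank 6 and Smith normal form diag(1,1,1,1,1,1).

∂_2: C_2 → C_1 sends each 2-simplex [p,q,r] to [q,r] − [p,r] + [p,q]. For instance
  ∂[1,2,6] = [2,6] − [1,6] + [1,2],
  ∂[2,4,6] = [4,6] − [2,6] + [2,4].
As a 21×14 matrix over Z this has rank 13, with invariant factors (1,1,1,1,1,1,1,1,1,1,1,1,1).

Now H_k = ker ∂_k / im ∂_{k+1}, so:

  H_0: rank C_0 − rank ∂_1 = 7 − 6 = 1, and the invariant factors of ∂_1 are all 1, so H_0 = Z.
  H_1: rank ker ∂_1 − rank ∂_2 = (21 − 6) − 13 = 2, and the invariant factors of ∂_2 are all 1, so H_1 = Z^2.
  H_2: rank ker ∂_2 − rank ∂_3 = (14 − 13) − 0 = 1, and there is no ∂_3, so H_2 = Z.

H_0 ≅ Z,  H_1 ≅ Z^2,  H_2 ≅ Z.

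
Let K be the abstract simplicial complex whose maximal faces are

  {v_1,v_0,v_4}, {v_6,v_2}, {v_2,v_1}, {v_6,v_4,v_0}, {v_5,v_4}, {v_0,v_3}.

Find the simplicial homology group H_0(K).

H_0 = Z.

Take the total order v_0 < v_1 < v_2 < v_3 < v_4 < v_5 < v_6 on the vertex set. Then K (dimension 2) consists of the simplices:

  0-simplices (7): [v_0], [v_1], [v_2], [v_3], [v_4], [v_5], [v_6]
  1-simplices (9): [v_0,v_1], [v_0,v_3], [v_0,v_4], [v_0,v_6], [v_1,v_2], [v_1,v_4], [v_2,v_6], [v_4,v_5], [v_4,v_6]
  2-simplices (2): [v_0,v_1,v_4], [v_0,v_4,v_6]

so the chain groups are C_0 ≅ Z^7, C_1 ≅ Z^9, C_2 ≅ Z^2.

The boundary map ∂_1: C_1 → C_0 is given by ∂[p,q] = [q] − [p]. For instance
  ∂[v_2,v_6] = [v_6] − [v_2].
As a 7×9 matrix over Z this has rank 6, with invariant factors (1,1,1,1,1,1).

∂_2: C_2 → C_1 acts by ∂[p,q,r] = [q,r] − [p,r] + [p,q]. For instance
  ∂[v_0,v_1,v_4] = [v_1,v_4] − [v_0,v_4] + [v_0,v_1],
  ∂[v_0,v_4,v_6] = [v_4,v_6] − [v_0,v_6] + [v_0,v_4].
The resulting 9×2 matrix has rank 2, and its Smith normal form has invariant factors (1,1).

Now H_k = ker ∂_k / im ∂_{k+1}, so:

  H_0: rank C_0 − rank ∂_1 = 7 − 6 = 1, and the invariant factors of ∂_1 are all 1, so H_0 = Z.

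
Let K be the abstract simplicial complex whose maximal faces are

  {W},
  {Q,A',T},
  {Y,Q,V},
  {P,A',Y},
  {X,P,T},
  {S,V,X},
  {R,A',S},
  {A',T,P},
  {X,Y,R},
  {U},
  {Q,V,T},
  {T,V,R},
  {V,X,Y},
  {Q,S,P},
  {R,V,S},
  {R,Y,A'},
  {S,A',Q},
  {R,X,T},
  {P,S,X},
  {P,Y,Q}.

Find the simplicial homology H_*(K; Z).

H_0 = Z^3,  H_1 = Z ⊕ Z/2Z,  H_2 = 0.

K has 11 vertices, 27 edges, 18 triangles.
rank ∂_0 = 0, rank ∂_1 = 8 ⇒ b_0 = 11 − 0 − 8 = 3; all invariant factors of ∂_1 are 1 so no torsion. So H_0 ≅ Z^3.
rank ∂_1 = 8, rank ∂_2 = 18 ⇒ b_1 = 27 − 8 − 18 = 1; ∂_2 has invariant factor(s) [2] giving torsion. So H_1 ≅ Z ⊕ Z/2Z.
rank ∂_2 = 18, rank ∂_3 = 0 ⇒ b_2 = 18 − 18 − 0 = 0. So H_2 ≅ 0.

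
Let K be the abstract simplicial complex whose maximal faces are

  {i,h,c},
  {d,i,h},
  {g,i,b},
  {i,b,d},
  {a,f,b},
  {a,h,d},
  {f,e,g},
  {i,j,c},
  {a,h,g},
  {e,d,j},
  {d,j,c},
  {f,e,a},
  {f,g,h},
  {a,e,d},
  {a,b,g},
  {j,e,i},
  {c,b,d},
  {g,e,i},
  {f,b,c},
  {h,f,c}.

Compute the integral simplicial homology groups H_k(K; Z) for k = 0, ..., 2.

H_0 = Z,  H_1 = Z ⊕ Z/2,  H_2 = 0.

Take the total order a < b < c < d < e < f < g < h < i < j on the vertex set. Then K (dimension 2) consists of the simplices:

  0-simplices (10): a, b, c, d, e, f, g, h, i, j
  1-simplices (30): ab, ad, ae, af, ag, ah, bc, bd, bf, bg, bi, cd, cf, ch, ci, cj, de, dh, di, dj, ef, eg, ei, ej, fg, fh, gh, gi, hi, ij
  2-simplices (20): abf, abg, ade, adh, aef, agh, bcd, bcf, bdi, bgi, cdj, cfh, chi, cij, dej, dhi, efg, egi, eij, fgh

so the chain groups are C_0 ≅ Z^10, C_1 ≅ Z^30, C_2 ≅ Z^20.

Boundary ∂_1: C_1 → C_0 is given by ∂[p,q] = [q] − [p].
The 10×30 boundary matrix has rank 9 and Smith normal form diag(1,1,1,1,1,1,1,1,1).

Boundary ∂_2: C_2 → C_1 maps a triangle to the signed sum of its edges. For instance
  ∂egi = gi − ei + eg,
  ∂ade = de − ae + ad.
As a 30×20 matrix over Z this has rank 20, with invariant factors (1,1,1,1,1,1,1,1,1,1,1,1,1,1,1,1,1,1,1,2).

From H_k ≅ ker(∂_k) / im(∂_{k+1}) we obtain:

  H_0: rank C_0 − rank ∂_1 = 10 − 9 = 1, and the invariant factors of ∂_1 are all 1, so H_0 = Z.
  H_1: rank ker ∂_1 − rank ∂_2 = (30 − 9) − 20 = 1, and ∂_2 has invariant factor 2 > 1, so H_1 = Z ⊕ Z/2.
  H_2: rank ker ∂_2 − rank ∂_3 = (20 − 20) − 0 = 0, and there is no ∂_3, so H_2 = 0.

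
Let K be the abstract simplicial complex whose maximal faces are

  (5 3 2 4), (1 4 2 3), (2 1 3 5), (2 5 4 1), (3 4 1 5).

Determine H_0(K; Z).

H_0 ≅ Z.

Fix the vertex order 1 < 2 < 3 < 4 < 5 and write every simplex with vertices in increasing order. Then dim K = 3 and the simplices of K are:

  0-simplices (5): [1], [2], [3], [4], [5]
  1-simplices (10): [1,2], [1,3], [1,4], [1,5], [2,3], [2,4], [2,5], [3,4], [3,5], [4,5]
  2-simplices (10): [1,2,3], [1,2,4], [1,2,5], [1,3,4], [1,3,5], [1,4,5], [2,3,4], [2,3,5], [2,4,5], [3,4,5]
  3-simplices (5): [1,2,3,4], [1,2,3,5], [1,2,4,5], [1,3,4,5], [2,3,4,5]

Hence C_0 ≅ Z^5, C_1 ≅ Z^10, C_2 ≅ Z^10, C_3 ≅ Z^5.

∂_1: C_1 → C_0 sends each edge [p,q] (with p < q) to q − p. For instance
  ∂[2,5] = [5] − [2].
The 5×10 boundary matrix has rank 4 and Smith normal form diag(1,1,1,1).

Boundary ∂_2: C_2 → C_1 sends each 2-simplex [p,q,r] to [q,r] − [p,r] + [p,q]. For instance
  ∂[1,2,4] = [2,4] − [1,4] + [1,2],
  ∂[2,4,5] = [4,5] − [2,5] + [2,4].
The resulting 10×10 matrix has rank 6, and its Smith normal form has invariant factors (1,1,1,1,1,1).

The boundary map ∂_3: C_3 → C_2 sends each 3-simplex σ to the alternating sum Σ_i (−1)^i (σ with its i-th vertex removed). For instance
  ∂[1,2,3,5] = [2,3,5] − [1,3,5] + [1,2,5] − [1,2,3],
  ∂[1,2,4,5] = [2,4,5] − [1,4,5] + [1,2,5] − [1,2,4].
This gives a 10×5 integer matrix of rank 4; reducing to Smith normal form yields diagonal entries (1,1,1,1).

Now H_k = ker ∂_k / im ∂_{k+1}, so:

  H_0: rank C_0 − rank ∂_1 = 5 − 4 = 1, and the invariant factors of ∂_1 are all 1, so H_0 ≅ Z.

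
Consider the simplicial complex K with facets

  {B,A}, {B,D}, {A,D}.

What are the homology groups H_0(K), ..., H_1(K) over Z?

H_0 ≅ Z,  H_1 ≅ Z.

K has 3 vertices, 3 edges.
rank ∂_0 = 0, rank ∂_1 = 2 ⇒ b_0 = 3 − 0 − 2 = 1; all invariant factors of ∂_1 are 1 so no torsion. So H_0 = Z.
rank ∂_1 = 2, rank ∂_2 = 0 ⇒ b_1 = 3 − 2 − 0 = 1. So H_1 = Z.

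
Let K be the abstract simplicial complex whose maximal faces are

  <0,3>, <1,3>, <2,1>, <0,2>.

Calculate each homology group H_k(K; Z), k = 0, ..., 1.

H_0 ≅ Z,  H_1 ≅ Z.

Fix the vertex order 0 < 1 < 2 < 3 and write every simplex with vertices in increasing order. Then dim K = 1 and the simplices of K are:

  0-simplices (4): [0], [1], [2], [3]
  1-simplices (4): [0,2], [0,3], [1,2], [1,3]

Hence C_0 ≅ Z^4, C_1 ≅ Z^4.

∂_1: C_1 → C_0 sends each edge [p,q] (with p < q) to q − p.
The 4×4 boundary matrix has rank 3 and Smith normal form diag(1,1,1).

From H_k ≅ ker(∂_k) / im(∂_{k+1}) we obtain:

  H_0: rank C_0 − rank ∂_1 = 4 − 3 = 1, and the invariant factors of ∂_1 are all 1, so H_0 = Z.
  H_1: rank ker ∂_1 − rank ∂_2 = (4 − 3) − 0 = 1, and there is no ∂_2, so H_1 = Z.

As a check, the Euler characteristic is 4 − 4 = 0, which agrees with 1 − 1 = 0.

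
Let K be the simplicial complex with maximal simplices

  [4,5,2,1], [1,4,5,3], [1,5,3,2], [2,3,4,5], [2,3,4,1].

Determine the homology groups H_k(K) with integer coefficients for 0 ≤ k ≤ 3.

H_0 = Z,  H_1 = 0,  H_2 = 0,  H_3 = Z.

Fix the vertex order 1 < 2 < 3 < 4 < 5 and write every simplex with vertices in increasing order. Then dim K = 3 and the simplices of K are:

  0-simplices (5): [1], [2], [3], [4], [5]
  1-simplices (10): [1,2], [1,3], [1,4], [1,5], [2,3], [2,4], [2,5], [3,4], [3,5], [4,5]
  2-simplices (10): [1,2,3], [1,2,4], [1,2,5], [1,3,4], [1,3,5], [1,4,5], [2,3,4], [2,3,5], [2,4,5], [3,4,5]
  3-simplices (5): [1,2,3,4], [1,2,3,5], [1,2,4,5], [1,3,4,5], [2,3,4,5]

giving chain groups C_0 ≅ Z^5, C_1 ≅ Z^10, C_2 ≅ Z^10, C_3 ≅ Z^5.

∂_1: C_1 → C_0 sends each edge [p,q] (with p < q) to q − p. For instance
  ∂[2,5] = [5] − [2].
The 5×10 boundary matrix has rank 4 and Smith normal form diag(1,1,1,1).

∂_2: C_2 → C_1 acts by ∂[p,q,r] = [q,r] − [p,r] + [p,q]. For instance
  ∂[3,4,5] = [4,5] − [3,5] + [3,4],
  ∂[2,3,5] = [3,5] − [2,5] + [2,3].
As a 10×10 matrix over Z this has rank 6, with invariant factors (1,1,1,1,1,1).

Boundary ∂_3: C_3 → C_2 sends each 3-simplex σ to the alternating sum Σ_i (−1)^i (σ with its i-th vertex removed). For instance
  ∂[2,3,4,5] = [3,4,5] − [2,4,5] + [2,3,5] − [2,3,4],
  ∂[1,3,4,5] = [3,4,5] − [1,4,5] + [1,3,5] − [1,3,4].
As a 10×5 matrix over Z this has rank 4, with invariant factors (1,1,1,1).

From H_k ≅ ker(∂_k) / im(∂_{k+1}) we obtain:

  H_0: rank C_0 − rank ∂_1 = 5 − 4 = 1, and the invariant factors of ∂_1 are all 1, so H_0 = Z.
  H_1: rank ker ∂_1 − rank ∂_2 = (10 − 4) − 6 = 0, and the invariant factors of ∂_2 are all 1, so H_1 = 0.
  H_2: rank ker ∂_2 − rank ∂_3 = (10 − 6) − 4 = 0, and the invariant factors of ∂_3 are all 1, so H_2 = 0.
  H_3: rank ker ∂_3 − rank ∂_4 = (5 − 4) − 0 = 1, and there is no ∂_4, so H_3 = Z.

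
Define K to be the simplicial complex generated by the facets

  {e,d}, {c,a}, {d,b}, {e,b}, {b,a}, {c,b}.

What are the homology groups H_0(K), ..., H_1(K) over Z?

We work with the vertex ordering a < b < c < d < e. The simplices of K, each written with vertices in increasing order, are:

  0-simplices (5): a, b, c, d, e
  1-simplices (6): ab, ac, bc, bd, be, de

so the chain groups are C_0 ≅ Z^5, C_1 ≅ Z^6.

∂_1: C_1 → C_0 maps an edge to its endpoints' difference, ∂[p,q] = q − p. For instance
  ∂de = e − d.
The resulting 5×6 matrix has rank 4, and its Smith normal form has invariant factors (1,1,1,1).

From H_k ≅ ker(∂_k) / im(∂_{k+1}) we obtain:

  H_0: rank C_0 − rank ∂_1 = 5 − 4 = 1, and the invariant factors of ∂_1 are all 1, so H_0 ≅ Z.
  H_1: rank ker ∂_1 − rank ∂_2 = (6 − 4) − 0 = 2, and there is no ∂_2, so H_1 ≅ Z^2.

As a check, the Euler characteristic is 5 − 6 = -1, which agrees with 1 − 2 = -1.
(K is a triangulation of a wedge of 2 circles.)

H_0 = Z,  H_1 = Z^2.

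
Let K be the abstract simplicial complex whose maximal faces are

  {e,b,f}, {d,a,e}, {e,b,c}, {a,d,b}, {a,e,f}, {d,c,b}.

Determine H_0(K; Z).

We work with the vertex ordering a < b < c < d < e < f. The simplices of K, each written with vertices in increasing order, are:

  0-simplices (6): a, b, c, d, e, f
  1-simplices (12): ab, ad, ae, af, bc, bd, be, bf, cd, ce, de, ef
  2-simplices (6): abd, ade, aef, bcd, bce, bef

Hence C_0 ≅ Z^6, C_1 ≅ Z^12, C_2 ≅ Z^6.

Boundary ∂_1: C_1 → C_0 maps an edge to its endpoints' difference, ∂[p,q] = q − p. For instance
  ∂ae = e − a.
As a 6×12 matrix over Z this has rank 5, with invariant factors (1,1,1,1,1).

∂_2: C_2 → C_1 sends each 2-simplex [p,q,r] to [q,r] − [p,r] + [p,q]. For instance
  ∂bef = ef − bf + be,
  ∂aef = ef − af + ae.
This gives a 12×6 integer matrix of rank 6; reducing to Smith normal form yields diagonal entries (1,1,1,1,1,1).

Computing H_k = (kernel of ∂_k) / (image of ∂_{k+1}):

  H_0: rank C_0 − rank ∂_1 = 6 − 5 = 1, and the invariant factors of ∂_1 are all 1, so H_0 ≅ Z.

H_0 = Z.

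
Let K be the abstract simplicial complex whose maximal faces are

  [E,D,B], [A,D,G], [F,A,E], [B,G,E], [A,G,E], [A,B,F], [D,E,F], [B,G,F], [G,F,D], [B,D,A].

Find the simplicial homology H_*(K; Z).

K has 6 vertices, 15 edges, 10 triangles.
rank ∂_0 = 0, rank ∂_1 = 5 ⇒ b_0 = 6 − 0 − 5 = 1; all invariant factors of ∂_1 are 1 so no torsion. So H_0 ≅ Z.
rank ∂_1 = 5, rank ∂_2 = 10 ⇒ b_1 = 15 − 5 − 10 = 0; ∂_2 has invariant factor(s) [2] giving torsion. So H_1 ≅ Z/2Z.
rank ∂_2 = 10, rank ∂_3 = 0 ⇒ b_2 = 10 − 10 − 0 = 0. So H_2 ≅ 0.

H_0 = Z,  H_1 = Z/2Z,  H_2 = 0.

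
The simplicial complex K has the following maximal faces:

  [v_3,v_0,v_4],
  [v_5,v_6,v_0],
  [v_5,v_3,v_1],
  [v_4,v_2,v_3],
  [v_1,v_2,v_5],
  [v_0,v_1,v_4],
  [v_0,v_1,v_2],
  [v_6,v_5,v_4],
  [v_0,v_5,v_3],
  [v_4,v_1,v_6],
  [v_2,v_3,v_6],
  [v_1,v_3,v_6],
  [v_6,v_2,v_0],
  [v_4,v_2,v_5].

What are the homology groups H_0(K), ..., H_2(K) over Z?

Fix the vertex order v_0 < v_1 < v_2 < v_3 < v_4 < v_5 < v_6 and write every simplex with vertices in increasing order. Then dim K = 2 and the simplices of K are:

  0-simplices (7): [v_0], [v_1], [v_2], [v_3], [v_4], [v_5], [v_6]
  1-simplices (21): (21 of them)
  2-simplices (14): (14 of them)

so the chain groups are C_0 ≅ Z^7, C_1 ≅ Z^21, C_2 ≅ Z^14.

Boundary ∂_1: C_1 → C_0 maps an edge to its endpoints' difference, ∂[p,q] = q − p.
This gives a 7×21 integer matrix of rank 6; reducing to Smith normal form yields diagonal entries (1,1,1,1,1,1).

∂_2: C_2 → C_1 maps a triangle to the signed sum of its edges. For instance
  ∂[v_2,v_3,v_4] = [v_3,v_4] − [v_2,v_4] + [v_2,v_3],
  ∂[v_0,v_5,v_6] = [v_5,v_6] − [v_0,v_6] + [v_0,v_5].
The 21×14 boundary matrix has rank 13 and Smith normal form diag(1,1,1,1,1,1,1,1,1,1,1,1,1).

Now H_k = ker ∂_k / im ∂_{k+1}, so:

  H_0: rank C_0 − rank ∂_1 = 7 − 6 = 1, and the invariant factors of ∂_1 are all 1, so H_0 = Z.
  H_1: rank ker ∂_1 − rank ∂_2 = (21 − 6) − 13 = 2, and the invariant factors of ∂_2 are all 1, so H_1 = Z^2.
  H_2: rank ker ∂_2 − rank ∂_3 = (14 − 13) − 0 = 1, and there is no ∂_3, so H_2 = Z.

H_0 = Z,  H_1 = Z^2,  H_2 = Z.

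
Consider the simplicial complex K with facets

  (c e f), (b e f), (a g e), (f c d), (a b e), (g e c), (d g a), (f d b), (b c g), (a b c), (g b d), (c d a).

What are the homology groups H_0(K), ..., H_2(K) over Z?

Order the vertices as a < b < c < d < e < f < g. Listing each simplex with vertices in this order, K has dimension 2 with simplices:

  0-simplices (7): a, b, c, d, e, f, g
  1-simplices (18): ab, ac, ad, ae, ag, bc, bd, be, bf, bg, cd, ce, cf, cg, df, dg, ef, eg
  2-simplices (12): abc, abe, acd, adg, aeg, bcg, bdf, bdg, bef, cdf, cef, ceg

Hence C_0 ≅ Z^7, C_1 ≅ Z^18, C_2 ≅ Z^12.

Boundary ∂_1: C_1 → C_0 is given by ∂[p,q] = [q] − [p].
The 7×18 boundary matrix has rank 6 and Smith normal form diag(1,1,1,1,1,1).

∂_2: C_2 → C_1 maps a triangle to the signed sum of its edges. For instance
  ∂cef = ef − cf + ce,
  ∂cdf = df − cf + cd.
The resulting 18×12 matrix has rank 12, and its Smith normal form has invariant factors (1,1,1,1,1,1,1,1,1,1,1,2).

From H_k ≅ ker(∂_k) / im(∂_{k+1}) we obtain:

  H_0: rank C_0 − rank ∂_1 = 7 − 6 = 1, and the invariant factors of ∂_1 are all 1, so H_0 ≅ Z.
  H_1: rank ker ∂_1 − rank ∂_2 = (18 − 6) − 12 = 0, and ∂_2 has invariant factor 2 > 1, so H_1 ≅ Z/2.
  H_2: rank ker ∂_2 − rank ∂_3 = (12 − 12) − 0 = 0, and there is no ∂_3, so H_2 ≅ 0.

As a check, the Euler characteristic is 7 − 18 + 12 = 1, which agrees with 1 − 0 + 0 = 1.

H_0 ≅ Z,  H_1 ≅ Z/2,  H_2 = 0.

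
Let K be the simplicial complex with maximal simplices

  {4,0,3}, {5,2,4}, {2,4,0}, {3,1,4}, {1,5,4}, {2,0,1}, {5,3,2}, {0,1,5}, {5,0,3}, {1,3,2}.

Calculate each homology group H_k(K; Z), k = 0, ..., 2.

Take the total order 0 < 1 < 2 < 3 < 4 < 5 on the vertex set. Then K (dimension 2) consists of the simplices:

  0-simplices (6): [0], [1], [2], [3], [4], [5]
  1-simplices (15): [0,1], [0,2], [0,3], [0,4], [0,5], [1,2], [1,3], [1,4], [1,5], [2,3], [2,4], [2,5], [3,4], [3,5], [4,5]
  2-simplices (10): [0,1,2], [0,1,5], [0,2,4], [0,3,4], [0,3,5], [1,2,3], [1,3,4], [1,4,5], [2,3,5], [2,4,5]

Hence C_0 ≅ Z^6, C_1 ≅ Z^15, C_2 ≅ Z^10.

The boundary map ∂_1: C_1 → C_0 sends each edge [p,q] (with p < q) to q − p.
This gives a 6×15 integer matrix of rank 5; reducing to Smith normal form yields diagonal entries (1,1,1,1,1).

Boundary ∂_2: C_2 → C_1 maps a triangle to the signed sum of its edges. For instance
  ∂[0,1,5] = [1,5] − [0,5] + [0,1],
  ∂[0,1,2] = [1,2] − [0,2] + [0,1].
As a 15×10 matrix over Z this has rank 10, with invariant factors (1,1,1,1,1,1,1,1,1,2).

Computing H_k = (kernel of ∂_k) / (image of ∂_{k+1}):

  H_0: rank C_0 − rank ∂_1 = 6 − 5 = 1, and the invariant factors of ∂_1 are all 1, so H_0 ≅ Z.
  H_1: rank ker ∂_1 − rank ∂_2 = (15 − 5) − 10 = 0, and ∂_2 has invariant factor 2 > 1, so H_1 ≅ Z/2Z.
  H_2: rank ker ∂_2 − rank ∂_3 = (10 − 10) − 0 = 0, and there is no ∂_3, so H_2 ≅ 0.

H_0 ≅ Z,  H_1 ≅ Z/2Z,  H_2 = 0.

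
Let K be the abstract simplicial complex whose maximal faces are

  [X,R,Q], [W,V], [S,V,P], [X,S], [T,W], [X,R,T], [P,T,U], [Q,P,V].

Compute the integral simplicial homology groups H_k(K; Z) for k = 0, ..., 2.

H_0 = Z,  H_1 = Z^3,  H_2 = 0.

We work with the vertex ordering P < Q < R < S < T < U < V < W < X. The simplices of K, each written with vertices in increasing order, are:

  0-simplices (9): P, Q, R, S, T, U, V, W, X
  1-simplices (16): PQ, PS, PT, PU, PV, QR, QV, QX, RT, RX, SV, SX, TU, TW, TX, VW
  2-simplices (5): PQV, PSV, PTU, QRX, RTX

so the chain groups are C_0 ≅ Z^9, C_1 ≅ Z^16, C_2 ≅ Z^5.

The boundary map ∂_1: C_1 → C_0 maps an edge to its endpoints' difference, ∂[p,q] = q − p.
The 9×16 boundary matrix has rank 8 and Smith normal form diag(1,1,1,1,1,1,1,1).

∂_2: C_2 → C_1 sends each 2-simplex [p,q,r] to [q,r] − [p,r] + [p,q]. For instance
  ∂PSV = SV − PV + PS,
  ∂PTU = TU − PU + PT.
The resulting 16×5 matrix has rank 5, and its Smith normal form has invariant factors (1,1,1,1,1).

From H_k ≅ ker(∂_k) / im(∂_{k+1}) we obtain:

  H_0: rank C_0 − rank ∂_1 = 9 − 8 = 1, and the invariant factors of ∂_1 are all 1, so H_0 ≅ Z.
  H_1: rank ker ∂_1 − rank ∂_2 = (16 − 8) − 5 = 3, and the invariant factors of ∂_2 are all 1, so H_1 ≅ Z^3.
  H_2: rank ker ∂_2 − rank ∂_3 = (5 − 5) − 0 = 0, and there is no ∂_3, so H_2 ≅ 0.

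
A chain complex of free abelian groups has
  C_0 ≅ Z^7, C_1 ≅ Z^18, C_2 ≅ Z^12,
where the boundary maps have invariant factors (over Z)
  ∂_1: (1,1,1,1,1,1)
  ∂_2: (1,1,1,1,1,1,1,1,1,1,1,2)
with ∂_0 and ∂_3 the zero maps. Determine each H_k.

H_0: b_0 = 7 − 0 − 6 = 1; torsion from ∂_1 factors > 1: none. So H_0 ≅ Z.
H_1: b_1 = 18 − 6 − 12 = 0; torsion from ∂_2 factors > 1: [2]. So H_1 ≅ Z/2.
H_2: b_2 = 12 − 12 − 0 = 0; torsion from ∂_3 factors > 1: none. So H_2 ≅ 0.

H_0 ≅ Z,  H_1 ≅ Z/2,  H_2 = 0.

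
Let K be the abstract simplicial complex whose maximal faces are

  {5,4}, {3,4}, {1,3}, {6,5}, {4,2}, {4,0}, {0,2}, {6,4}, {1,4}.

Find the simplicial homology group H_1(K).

Take the total order 0 < 1 < 2 < 3 < 4 < 5 < 6 on the vertex set. Then K (dimension 1) consists of the simplices:

  0-simplices (7): [0], [1], [2], [3], [4], [5], [6]
  1-simplices (9): [0,2], [0,4], [1,3], [1,4], [2,4], [3,4], [4,5], [4,6], [5,6]

so the chain groups are C_0 ≅ Z^7, C_1 ≅ Z^9.

The boundary map ∂_1: C_1 → C_0 sends each edge [p,q] (with p < q) to q − p. For instance
  ∂[4,5] = [5] − [4].
The resulting 7×9 matrix has rank 6, and its Smith normal form has invariant factors (1,1,1,1,1,1).

Computing H_k = (kernel of ∂_k) / (image of ∂_{k+1}):

  H_1: rank ker ∂_1 − rank ∂_2 = (9 − 6) − 0 = 3, and there is no ∂_2, so H_1 = Z^3.

H_1 ≅ Z^3.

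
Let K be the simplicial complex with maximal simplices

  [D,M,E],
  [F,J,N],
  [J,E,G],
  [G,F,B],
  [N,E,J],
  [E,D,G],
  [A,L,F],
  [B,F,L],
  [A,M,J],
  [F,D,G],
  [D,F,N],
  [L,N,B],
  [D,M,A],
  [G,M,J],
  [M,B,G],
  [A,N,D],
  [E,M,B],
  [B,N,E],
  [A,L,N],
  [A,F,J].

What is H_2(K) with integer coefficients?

Order the vertices as A < B < D < E < F < G < J < L < M < N. Listing each simplex with vertices in this order, K has dimension 2 with simplices:

  0-simplices (10): A, B, D, E, F, G, J, L, M, N
  1-simplices (30): AD, AF, AJ, AL, AM, AN, BE, BF, BG, BL, BM, BN, DE, DF, DG, DM, DN, EG, EJ, EM, EN, FG, FJ, FL, FN, GJ, GM, JM, JN, LN
  2-simplices (20): ADM, ADN, AFJ, AFL, AJM, ALN, BEM, BEN, BFG, BFL, BGM, BLN, DEG, DEM, DFG, DFN, EGJ, EJN, FJN, GJM

Hence C_0 ≅ Z^10, C_1 ≅ Z^30, C_2 ≅ Z^20.

∂_1: C_1 → C_0 maps an edge to its endpoints' difference, ∂[p,q] = q − p. For instance
  ∂FJ = J − F.
The 10×30 boundary matrix has rank 9 and Smith normal form diag(1,1,1,1,1,1,1,1,1).

∂_2: C_2 → C_1 maps a triangle to the signed sum of its edges. For instance
  ∂DFN = FN − DN + DF,
  ∂ADM = DM − AM + AD.
As a 30×20 matrix over Z this has rank 20, with invariant factors (1,1,1,1,1,1,1,1,1,1,1,1,1,1,1,1,1,1,1,2).

Computing H_k = (kernel of ∂_k) / (image of ∂_{k+1}):

  H_2: rank ker ∂_2 − rank ∂_3 = (20 − 20) − 0 = 0, and there is no ∂_3, so H_2 ≅ 0.

H_2 = 0.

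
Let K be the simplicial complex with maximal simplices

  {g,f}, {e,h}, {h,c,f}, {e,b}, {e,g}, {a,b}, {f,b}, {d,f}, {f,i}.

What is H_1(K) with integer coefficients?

Fix the vertex order a < b < c < d < e < f < g < h < i and write every simplex with vertices in increasing order. Then dim K = 2 and the simplices of K are:

  0-simplices (9): a, b, c, d, e, f, g, h, i
  1-simplices (11): ab, be, bf, cf, ch, df, eg, eh, fg, fh, fi
  2-simplices (1): cfh

giving chain groups C_0 ≅ Z^9, C_1 ≅ Z^11, C_2 ≅ Z^1.

∂_1: C_1 → C_0 sends each edge [p,q] (with p < q) to q − p.
As a 9×11 matrix over Z this has rank 8, with invariant factors (1,1,1,1,1,1,1,1).

Boundary ∂_2: C_2 → C_1 maps a triangle to the signed sum of its edges. For instance
  ∂cfh = fh − ch + cf.
As a 11×1 matrix over Z this has rank 1, with invariant factors (1).

Now H_k = ker ∂_k / im ∂_{k+1}, so:

  H_1: rank ker ∂_1 − rank ∂_2 = (11 − 8) − 1 = 2, and the invariant factors of ∂_2 are all 1, so H_1 = Z^2.

H_1 = Z^2.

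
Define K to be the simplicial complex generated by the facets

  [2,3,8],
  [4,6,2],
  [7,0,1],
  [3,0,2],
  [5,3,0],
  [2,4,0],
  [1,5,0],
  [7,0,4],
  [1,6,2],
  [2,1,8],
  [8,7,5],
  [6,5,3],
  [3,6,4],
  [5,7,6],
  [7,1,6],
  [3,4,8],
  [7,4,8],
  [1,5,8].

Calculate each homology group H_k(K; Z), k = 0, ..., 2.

H_0 ≅ Z,  H_1 ≅ Z ⊕ Z/2,  H_2 = 0.

Take the total order 0 < 1 < 2 < 3 < 4 < 5 < 6 < 7 < 8 on the vertex set. Then K (dimension 2) consists of the simplices:

  0-simplices (9): [0], [1], [2], [3], [4], [5], [6], [7], [8]
  1-simplices (27): (27 of them)
  2-simplices (18): [0,1,5], [0,1,7], [0,2,3], [0,2,4], [0,3,5], [0,4,7], [1,2,6], [1,2,8], [1,5,8], [1,6,7], [2,3,8], [2,4,6], [3,4,6], [3,4,8], [3,5,6], [4,7,8], [5,6,7], [5,7,8]

so the chain groups are C_0 ≅ Z^9, C_1 ≅ Z^27, C_2 ≅ Z^18.

The boundary map ∂_1: C_1 → C_0 sends each edge [p,q] (with p < q) to q − p. For instance
  ∂[2,4] = [4] − [2].
The resulting 9×27 matrix has rank 8, and its Smith normal form has invariant factors (1,1,1,1,1,1,1,1).

The boundary map ∂_2: C_2 → C_1 acts by ∂[p,q,r] = [q,r] − [p,r] + [p,q]. For instance
  ∂[1,2,8] = [2,8] − [1,8] + [1,2],
  ∂[1,2,6] = [2,6] − [1,6] + [1,2].
The 27×18 boundary matrix has rank 18 and Smith normal form diag(1,1,1,1,1,1,1,1,1,1,1,1,1,1,1,1,1,2).

Reading off H_k = ker ∂_k / im ∂_{k+1}:

  H_0: rank C_0 − rank ∂_1 = 9 − 8 = 1, and the invariant factors of ∂_1 are all 1, so H_0 ≅ Z.
  H_1: rank ker ∂_1 − rank ∂_2 = (27 − 8) − 18 = 1, and ∂_2 has invariant factor 2 > 1, so H_1 ≅ Z ⊕ Z/2.
  H_2: rank ker ∂_2 − rank ∂_3 = (18 − 18) − 0 = 0, and there is no ∂_3, so H_2 ≅ 0.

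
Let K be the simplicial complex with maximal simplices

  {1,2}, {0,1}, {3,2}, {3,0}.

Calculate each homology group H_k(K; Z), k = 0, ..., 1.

H_0 ≅ Z,  H_1 ≅ Z.

Take the total order 0 < 1 < 2 < 3 on the vertex set. Then K (dimension 1) consists of the simplices:

  0-simplices (4): [0], [1], [2], [3]
  1-simplices (4): [0,1], [0,3], [1,2], [2,3]

giving chain groups C_0 ≅ Z^4, C_1 ≅ Z^4.

∂_1: C_1 → C_0 maps an edge to its endpoints' difference, ∂[p,q] = q − p. For instance
  ∂[0,1] = [1] − [0].
As a 4×4 matrix over Z this has rank 3, with invariant factors (1,1,1).

Reading off H_k = ker ∂_k / im ∂_{k+1}:

  H_0: rank C_0 − rank ∂_1 = 4 − 3 = 1, and the invariant factors of ∂_1 are all 1, so H_0 = Z.
  H_1: rank ker ∂_1 − rank ∂_2 = (4 − 3) − 0 = 1, and there is no ∂_2, so H_1 = Z.

(K is a triangulation of the circle S^1.)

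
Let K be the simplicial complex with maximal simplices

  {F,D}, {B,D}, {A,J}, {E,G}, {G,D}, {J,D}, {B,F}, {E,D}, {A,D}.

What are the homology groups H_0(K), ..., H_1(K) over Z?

Order the vertices as A < B < D < E < F < G < J. Listing each simplex with vertices in this order, K has dimension 1 with simplices:

  0-simplices (7): A, B, D, E, F, G, J
  1-simplices (9): AD, AJ, BD, BF, DE, DF, DG, DJ, EG

so the chain groups are C_0 ≅ Z^7, C_1 ≅ Z^9.

The boundary map ∂_1: C_1 → C_0 sends each edge [p,q] (with p < q) to q − p. For instance
  ∂DG = G − D.
The resulting 7×9 matrix has rank 6, and its Smith normal form has invariant factors (1,1,1,1,1,1).

Now H_k = ker ∂_k / im ∂_{k+1}, so:

  H_0: rank C_0 − rank ∂_1 = 7 − 6 = 1, and the invariant factors of ∂_1 are all 1, so H_0 ≅ Z.
  H_1: rank ker ∂_1 − rank ∂_2 = (9 − 6) − 0 = 3, and there is no ∂_2, so H_1 ≅ Z^3.

H_0 = Z,  H_1 = Z^3.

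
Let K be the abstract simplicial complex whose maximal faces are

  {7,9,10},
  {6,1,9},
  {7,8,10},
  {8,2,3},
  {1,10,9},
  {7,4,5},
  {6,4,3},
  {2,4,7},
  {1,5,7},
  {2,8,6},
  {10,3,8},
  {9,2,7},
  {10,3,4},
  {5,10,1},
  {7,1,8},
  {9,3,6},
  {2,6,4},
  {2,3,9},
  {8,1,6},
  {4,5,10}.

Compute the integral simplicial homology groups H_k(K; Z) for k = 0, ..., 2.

Order the vertices as 1 < 2 < 3 < 4 < 5 < 6 < 7 < 8 < 9 < 10. Listing each simplex with vertices in this order, K has dimension 2 with simplices:

  0-simplices (10): [1], [2], [3], [4], [5], [6], [7], [8], [9], [10]
  1-simplices (30): (30 of them)
  2-simplices (20): (20 of them)

giving chain groups C_0 ≅ Z^10, C_1 ≅ Z^30, C_2 ≅ Z^20.

Boundary ∂_1: C_1 → C_0 is given by ∂[p,q] = [q] − [p]. For instance
  ∂[1,6] = [6] − [1].
The resulting 10×30 matrix has rank 9, and its Smith normal form has invariant factors (1,1,1,1,1,1,1,1,1).

∂_2: C_2 → C_1 sends each 2-simplex [p,q,r] to [q,r] − [p,r] + [p,q]. For instance
  ∂[4,5,7] = [5,7] − [4,7] + [4,5],
  ∂[2,4,7] = [4,7] − [2,7] + [2,4].
As a 30×20 matrix over Z this has rank 20, with invariant factors (1,1,1,1,1,1,1,1,1,1,1,1,1,1,1,1,1,1,1,2).

Now H_k = ker ∂_k / im ∂_{k+1}, so:

  H_0: rank C_0 − rank ∂_1 = 10 − 9 = 1, and the invariant factors of ∂_1 are all 1, so H_0 = Z.
  H_1: rank ker ∂_1 − rank ∂_2 = (30 − 9) − 20 = 1, and ∂_2 has invariant factor 2 > 1, so H_1 = Z × Z/2.
  H_2: rank ker ∂_2 − rank ∂_3 = (20 − 20) − 0 = 0, and there is no ∂_3, so H_2 = 0.

(K is a triangulation of the Klein bottle.)

H_0 = Z,  H_1 = Z × Z/2,  H_2 = 0.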